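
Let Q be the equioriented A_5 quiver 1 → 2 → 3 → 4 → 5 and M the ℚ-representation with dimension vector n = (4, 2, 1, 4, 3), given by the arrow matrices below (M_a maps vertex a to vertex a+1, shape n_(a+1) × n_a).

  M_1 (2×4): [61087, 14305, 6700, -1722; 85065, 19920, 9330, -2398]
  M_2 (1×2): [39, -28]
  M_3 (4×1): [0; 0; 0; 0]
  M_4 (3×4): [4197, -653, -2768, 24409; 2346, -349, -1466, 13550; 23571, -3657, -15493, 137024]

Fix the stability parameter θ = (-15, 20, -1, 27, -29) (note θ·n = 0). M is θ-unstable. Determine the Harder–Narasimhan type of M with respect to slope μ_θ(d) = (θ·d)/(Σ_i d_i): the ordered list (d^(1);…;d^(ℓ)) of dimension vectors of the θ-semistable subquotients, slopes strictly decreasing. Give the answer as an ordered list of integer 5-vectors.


Interval decomposition of M: I[1,1]^2, I[1,2], I[1,3], I[4,4], I[4,5]^3.
HN type (ℓ=5): μ^(1)=27; μ^(2)=20; μ^(3)=19/2; μ^(4)=-1; μ^(5)=-15

((0, 0, 0, 1, 0); (0, 1, 0, 0, 0); (0, 1, 1, 0, 0); (0, 0, 0, 3, 3); (4, 0, 0, 0, 0))


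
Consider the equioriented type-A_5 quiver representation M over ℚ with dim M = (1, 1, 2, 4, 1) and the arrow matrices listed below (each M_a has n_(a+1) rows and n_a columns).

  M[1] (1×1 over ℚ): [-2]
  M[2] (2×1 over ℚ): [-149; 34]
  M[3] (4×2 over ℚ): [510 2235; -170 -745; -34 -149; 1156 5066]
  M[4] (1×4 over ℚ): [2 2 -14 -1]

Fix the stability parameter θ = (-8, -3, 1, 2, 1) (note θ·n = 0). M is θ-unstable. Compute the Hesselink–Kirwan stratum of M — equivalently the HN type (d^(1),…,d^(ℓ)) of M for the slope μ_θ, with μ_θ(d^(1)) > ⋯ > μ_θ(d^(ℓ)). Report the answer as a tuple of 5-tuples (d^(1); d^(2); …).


Barcode: M ≅ I[1,3], I[3,4], I[4,4]^2, I[4,5]. HN layers by μ_θ (5 steps, strictly decreasing):
  μ^(1)=2; μ^(2)=3/2; μ^(3)=1; μ^(4)=-3; μ^(5)=-8

((0, 0, 0, 3, 0); (0, 0, 0, 1, 1); (0, 0, 2, 0, 0); (0, 1, 0, 0, 0); (1, 0, 0, 0, 0))


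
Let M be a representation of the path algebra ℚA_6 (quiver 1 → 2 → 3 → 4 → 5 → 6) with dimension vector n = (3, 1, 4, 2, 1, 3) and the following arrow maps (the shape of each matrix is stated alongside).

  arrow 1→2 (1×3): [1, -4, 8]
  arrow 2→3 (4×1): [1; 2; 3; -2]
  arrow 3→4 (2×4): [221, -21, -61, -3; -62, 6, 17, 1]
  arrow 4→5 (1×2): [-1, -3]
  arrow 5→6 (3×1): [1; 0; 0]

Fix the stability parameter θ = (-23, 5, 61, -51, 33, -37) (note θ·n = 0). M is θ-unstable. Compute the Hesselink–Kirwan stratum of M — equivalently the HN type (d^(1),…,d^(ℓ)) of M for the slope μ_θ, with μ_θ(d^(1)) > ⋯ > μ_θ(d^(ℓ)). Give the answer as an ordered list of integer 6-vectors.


Interval decomposition of M: I[1,1]^2, I[1,6], I[3,3]^2, I[3,4], I[6,6]^2.
HN type (ℓ=5): μ^(1)=61; μ^(2)=5; μ^(3)=11/5; μ^(4)=-23; μ^(5)=-37

((0, 0, 2, 0, 0, 0); (0, 0, 1, 1, 0, 0); (0, 1, 1, 1, 1, 1); (3, 0, 0, 0, 0, 0); (0, 0, 0, 0, 0, 2))


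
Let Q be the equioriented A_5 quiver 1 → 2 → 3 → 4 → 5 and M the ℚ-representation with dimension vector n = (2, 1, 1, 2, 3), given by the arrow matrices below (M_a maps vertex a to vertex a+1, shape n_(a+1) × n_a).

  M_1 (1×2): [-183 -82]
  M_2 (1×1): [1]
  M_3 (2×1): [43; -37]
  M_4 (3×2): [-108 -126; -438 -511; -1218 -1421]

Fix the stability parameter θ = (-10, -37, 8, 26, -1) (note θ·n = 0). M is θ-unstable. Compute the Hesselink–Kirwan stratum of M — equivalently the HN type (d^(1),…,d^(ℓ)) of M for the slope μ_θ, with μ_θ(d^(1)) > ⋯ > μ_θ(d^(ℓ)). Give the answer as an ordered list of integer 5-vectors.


Barcode: M ≅ I[1,1], I[1,5], I[4,4], I[5,5]^2. HN layers by μ_θ (6 steps, strictly decreasing):
  μ^(1)=26; μ^(2)=25/2; μ^(3)=8; μ^(4)=-1; μ^(5)=-10; μ^(6)=-47/2

((0, 0, 0, 1, 0); (0, 0, 0, 1, 1); (0, 0, 1, 0, 0); (0, 0, 0, 0, 2); (1, 0, 0, 0, 0); (1, 1, 0, 0, 0))


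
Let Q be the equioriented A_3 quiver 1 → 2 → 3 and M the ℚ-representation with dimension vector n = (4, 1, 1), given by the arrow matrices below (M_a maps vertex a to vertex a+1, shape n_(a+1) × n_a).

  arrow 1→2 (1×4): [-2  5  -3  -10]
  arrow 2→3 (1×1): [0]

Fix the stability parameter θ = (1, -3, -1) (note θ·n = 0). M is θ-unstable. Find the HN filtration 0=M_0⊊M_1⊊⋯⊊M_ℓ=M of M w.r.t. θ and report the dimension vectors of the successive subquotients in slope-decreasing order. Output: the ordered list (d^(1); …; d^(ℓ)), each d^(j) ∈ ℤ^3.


Interval decomposition of M: I[1,1]^3, I[1,2], I[3,3].
HN type (ℓ=2): μ^(1)=1; μ^(2)=-1

((3, 0, 0); (1, 1, 1))


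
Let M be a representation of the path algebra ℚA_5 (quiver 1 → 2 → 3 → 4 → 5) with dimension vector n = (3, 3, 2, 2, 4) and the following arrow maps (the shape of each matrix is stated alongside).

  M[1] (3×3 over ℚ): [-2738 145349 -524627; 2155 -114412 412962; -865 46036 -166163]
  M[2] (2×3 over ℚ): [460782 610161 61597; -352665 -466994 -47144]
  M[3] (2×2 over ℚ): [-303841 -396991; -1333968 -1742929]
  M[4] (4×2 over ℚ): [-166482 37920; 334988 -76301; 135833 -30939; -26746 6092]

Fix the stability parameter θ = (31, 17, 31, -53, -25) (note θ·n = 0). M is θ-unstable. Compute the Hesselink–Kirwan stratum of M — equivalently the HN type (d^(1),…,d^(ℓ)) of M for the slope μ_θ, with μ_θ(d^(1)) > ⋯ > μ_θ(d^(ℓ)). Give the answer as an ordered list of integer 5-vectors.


Via rank(M_{q-1}∘⋯∘M_p): M ≅ I[1,2], I[1,5]^2, I[5,5]^2.
μ_θ-semistable layers: μ^(1)=24; μ^(2)=1/5; μ^(3)=-25

((1, 1, 0, 0, 0); (2, 2, 2, 2, 2); (0, 0, 0, 0, 2))


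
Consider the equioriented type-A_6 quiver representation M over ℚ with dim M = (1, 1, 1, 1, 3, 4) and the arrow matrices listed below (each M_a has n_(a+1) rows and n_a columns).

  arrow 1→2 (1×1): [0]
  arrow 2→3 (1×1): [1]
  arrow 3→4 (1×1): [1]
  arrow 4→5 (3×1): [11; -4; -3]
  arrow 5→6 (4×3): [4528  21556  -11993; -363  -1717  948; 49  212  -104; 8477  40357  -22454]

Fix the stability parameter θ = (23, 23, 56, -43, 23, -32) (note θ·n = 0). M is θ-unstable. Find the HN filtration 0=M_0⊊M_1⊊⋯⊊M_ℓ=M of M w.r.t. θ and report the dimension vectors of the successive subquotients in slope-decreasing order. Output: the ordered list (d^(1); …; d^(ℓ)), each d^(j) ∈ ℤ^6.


Interval decomposition of M: I[1,1], I[2,6], I[5,6]^2, I[6,6].
HN type (ℓ=4): μ^(1)=23; μ^(2)=27/5; μ^(3)=-9/2; μ^(4)=-32

((1, 0, 0, 0, 0, 0); (0, 1, 1, 1, 1, 1); (0, 0, 0, 0, 2, 2); (0, 0, 0, 0, 0, 1))


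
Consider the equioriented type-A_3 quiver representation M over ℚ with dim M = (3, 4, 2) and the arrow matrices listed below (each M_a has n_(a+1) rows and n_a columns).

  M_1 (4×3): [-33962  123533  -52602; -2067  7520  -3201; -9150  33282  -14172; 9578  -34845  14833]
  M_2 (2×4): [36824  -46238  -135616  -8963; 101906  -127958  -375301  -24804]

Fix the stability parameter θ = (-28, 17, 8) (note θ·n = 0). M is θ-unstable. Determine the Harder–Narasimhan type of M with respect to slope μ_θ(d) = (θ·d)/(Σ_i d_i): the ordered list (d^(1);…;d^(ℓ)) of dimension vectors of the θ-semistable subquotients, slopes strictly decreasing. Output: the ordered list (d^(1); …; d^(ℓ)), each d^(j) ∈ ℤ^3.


Barcode: M ≅ I[1,2], I[1,3]^2, I[2,2]. HN layers by μ_θ (3 steps, strictly decreasing):
  μ^(1)=17; μ^(2)=25/2; μ^(3)=-28

((0, 2, 0); (0, 2, 2); (3, 0, 0))


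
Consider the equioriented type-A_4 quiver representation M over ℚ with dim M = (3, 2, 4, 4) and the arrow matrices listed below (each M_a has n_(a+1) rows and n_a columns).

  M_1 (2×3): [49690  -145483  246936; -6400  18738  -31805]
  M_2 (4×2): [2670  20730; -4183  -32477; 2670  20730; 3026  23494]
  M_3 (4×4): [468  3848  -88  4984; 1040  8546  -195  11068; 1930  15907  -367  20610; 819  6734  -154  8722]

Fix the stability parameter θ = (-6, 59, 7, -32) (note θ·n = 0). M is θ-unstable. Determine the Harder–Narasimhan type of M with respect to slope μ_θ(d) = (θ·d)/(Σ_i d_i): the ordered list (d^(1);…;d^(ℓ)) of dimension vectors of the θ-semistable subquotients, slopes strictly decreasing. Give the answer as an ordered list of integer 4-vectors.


Interval decomposition of M: I[1,1], I[1,2], I[1,4], I[3,3], I[3,4]^2, I[4,4].
HN type (ℓ=6): μ^(1)=59; μ^(2)=34/3; μ^(3)=7; μ^(4)=-6; μ^(5)=-25/2; μ^(6)=-32

((0, 1, 0, 0); (0, 1, 1, 1); (0, 0, 1, 0); (3, 0, 0, 0); (0, 0, 2, 2); (0, 0, 0, 1))


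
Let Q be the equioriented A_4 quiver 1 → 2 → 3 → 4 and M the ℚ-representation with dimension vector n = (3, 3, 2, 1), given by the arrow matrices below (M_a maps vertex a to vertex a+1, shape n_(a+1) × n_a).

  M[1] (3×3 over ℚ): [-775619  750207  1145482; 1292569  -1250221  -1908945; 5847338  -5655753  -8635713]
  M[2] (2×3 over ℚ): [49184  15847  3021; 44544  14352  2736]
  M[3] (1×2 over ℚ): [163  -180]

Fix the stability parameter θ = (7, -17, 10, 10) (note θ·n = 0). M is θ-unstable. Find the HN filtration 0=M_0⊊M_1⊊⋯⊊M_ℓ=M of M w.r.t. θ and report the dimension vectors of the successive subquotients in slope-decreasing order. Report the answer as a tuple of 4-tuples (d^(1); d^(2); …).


Via rank(M_{q-1}∘⋯∘M_p): M ≅ I[1,2]^2, I[1,4], I[3,3].
μ_θ-semistable layers: μ^(1)=10; μ^(2)=-5

((0, 0, 2, 1); (3, 3, 0, 0))


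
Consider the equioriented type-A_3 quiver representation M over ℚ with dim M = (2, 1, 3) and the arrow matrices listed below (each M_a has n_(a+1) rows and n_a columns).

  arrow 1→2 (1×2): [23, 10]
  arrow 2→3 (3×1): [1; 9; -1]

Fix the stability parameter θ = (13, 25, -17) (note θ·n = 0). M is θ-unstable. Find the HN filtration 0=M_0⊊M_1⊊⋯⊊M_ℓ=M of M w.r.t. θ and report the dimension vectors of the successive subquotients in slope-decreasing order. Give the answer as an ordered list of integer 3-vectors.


Barcode: M ≅ I[1,1], I[1,3], I[3,3]^2. HN layers by μ_θ (3 steps, strictly decreasing):
  μ^(1)=13; μ^(2)=7; μ^(3)=-17

((1, 0, 0); (1, 1, 1); (0, 0, 2))


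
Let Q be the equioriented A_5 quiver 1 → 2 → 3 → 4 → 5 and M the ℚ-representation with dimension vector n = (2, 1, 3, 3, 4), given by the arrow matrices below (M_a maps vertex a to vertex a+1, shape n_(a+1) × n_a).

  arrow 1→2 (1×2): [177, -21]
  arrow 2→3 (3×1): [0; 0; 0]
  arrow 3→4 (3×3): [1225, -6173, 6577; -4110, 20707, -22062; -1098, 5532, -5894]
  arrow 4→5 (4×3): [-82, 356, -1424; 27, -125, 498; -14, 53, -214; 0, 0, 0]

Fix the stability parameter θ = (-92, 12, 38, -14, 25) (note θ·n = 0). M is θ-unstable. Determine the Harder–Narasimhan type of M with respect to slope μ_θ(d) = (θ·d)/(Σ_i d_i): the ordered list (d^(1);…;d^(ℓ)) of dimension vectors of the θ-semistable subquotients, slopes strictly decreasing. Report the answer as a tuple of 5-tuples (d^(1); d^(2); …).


Via rank(M_{q-1}∘⋯∘M_p): M ≅ I[1,1], I[1,2], I[3,4], I[3,5]^2, I[5,5]^2.
μ_θ-semistable layers: μ^(1)=25; μ^(2)=12; μ^(3)=-92

((0, 0, 0, 0, 4); (0, 1, 3, 3, 0); (2, 0, 0, 0, 0))


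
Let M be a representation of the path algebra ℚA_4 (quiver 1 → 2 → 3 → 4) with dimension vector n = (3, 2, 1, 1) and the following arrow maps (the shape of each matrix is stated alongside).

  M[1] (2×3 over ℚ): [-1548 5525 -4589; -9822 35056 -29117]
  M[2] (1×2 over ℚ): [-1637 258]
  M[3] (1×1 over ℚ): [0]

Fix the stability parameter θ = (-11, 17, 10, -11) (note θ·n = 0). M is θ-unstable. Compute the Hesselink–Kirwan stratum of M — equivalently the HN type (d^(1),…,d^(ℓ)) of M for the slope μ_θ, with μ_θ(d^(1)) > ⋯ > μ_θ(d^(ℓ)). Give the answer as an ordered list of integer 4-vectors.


Interval decomposition of M: I[1,1], I[1,2], I[1,3], I[4,4].
HN type (ℓ=3): μ^(1)=17; μ^(2)=27/2; μ^(3)=-11

((0, 1, 0, 0); (0, 1, 1, 0); (3, 0, 0, 1))


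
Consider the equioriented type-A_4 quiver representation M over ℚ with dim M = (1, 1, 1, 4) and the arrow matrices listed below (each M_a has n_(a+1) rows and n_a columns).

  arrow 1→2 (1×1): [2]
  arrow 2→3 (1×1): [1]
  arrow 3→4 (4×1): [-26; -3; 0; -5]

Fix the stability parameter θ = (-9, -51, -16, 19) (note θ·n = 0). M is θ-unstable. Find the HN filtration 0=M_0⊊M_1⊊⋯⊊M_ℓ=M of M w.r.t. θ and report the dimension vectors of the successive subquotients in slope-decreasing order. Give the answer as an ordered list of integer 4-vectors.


Via rank(M_{q-1}∘⋯∘M_p): M ≅ I[1,4], I[4,4]^3.
μ_θ-semistable layers: μ^(1)=19; μ^(2)=-16; μ^(3)=-30

((0, 0, 0, 4); (0, 0, 1, 0); (1, 1, 0, 0))


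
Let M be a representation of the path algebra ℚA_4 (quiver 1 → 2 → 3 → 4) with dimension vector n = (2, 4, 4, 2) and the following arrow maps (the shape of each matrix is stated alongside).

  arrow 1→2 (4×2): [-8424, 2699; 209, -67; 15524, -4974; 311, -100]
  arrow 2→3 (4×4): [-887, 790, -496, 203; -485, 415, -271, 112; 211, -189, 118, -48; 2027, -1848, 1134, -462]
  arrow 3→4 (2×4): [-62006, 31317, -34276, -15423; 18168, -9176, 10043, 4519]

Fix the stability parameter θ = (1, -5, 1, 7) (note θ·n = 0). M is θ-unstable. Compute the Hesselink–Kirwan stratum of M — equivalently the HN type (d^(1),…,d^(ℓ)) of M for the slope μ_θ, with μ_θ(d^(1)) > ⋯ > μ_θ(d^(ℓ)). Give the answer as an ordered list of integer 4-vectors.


Interval decomposition of M: I[1,4]^2, I[2,3]^2.
HN type (ℓ=4): μ^(1)=7; μ^(2)=1; μ^(3)=-2; μ^(4)=-5

((0, 0, 0, 2); (0, 0, 4, 0); (2, 2, 0, 0); (0, 2, 0, 0))


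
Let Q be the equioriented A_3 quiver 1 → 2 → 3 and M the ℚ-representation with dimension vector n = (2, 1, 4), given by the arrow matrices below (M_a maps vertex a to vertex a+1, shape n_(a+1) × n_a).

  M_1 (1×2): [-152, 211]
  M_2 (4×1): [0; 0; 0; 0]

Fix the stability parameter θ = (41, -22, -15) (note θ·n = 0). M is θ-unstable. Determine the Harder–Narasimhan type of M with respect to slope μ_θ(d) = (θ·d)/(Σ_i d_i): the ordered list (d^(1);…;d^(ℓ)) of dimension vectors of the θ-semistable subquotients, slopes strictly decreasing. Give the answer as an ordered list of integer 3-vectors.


Interval decomposition of M: I[1,1], I[1,2], I[3,3]^4.
HN type (ℓ=3): μ^(1)=41; μ^(2)=19/2; μ^(3)=-15

((1, 0, 0); (1, 1, 0); (0, 0, 4))


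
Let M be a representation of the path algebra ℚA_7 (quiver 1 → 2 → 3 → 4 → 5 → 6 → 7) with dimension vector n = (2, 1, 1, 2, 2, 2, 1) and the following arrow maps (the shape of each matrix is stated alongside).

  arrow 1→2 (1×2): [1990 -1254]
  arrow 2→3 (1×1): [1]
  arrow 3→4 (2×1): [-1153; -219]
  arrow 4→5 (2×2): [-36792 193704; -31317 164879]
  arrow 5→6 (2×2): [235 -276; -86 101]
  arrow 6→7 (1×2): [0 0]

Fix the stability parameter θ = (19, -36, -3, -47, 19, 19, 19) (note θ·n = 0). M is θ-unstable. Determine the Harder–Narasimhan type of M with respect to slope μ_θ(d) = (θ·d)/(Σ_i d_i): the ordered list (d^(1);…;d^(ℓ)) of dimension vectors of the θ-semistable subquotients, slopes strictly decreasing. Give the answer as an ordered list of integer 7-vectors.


Via rank(M_{q-1}∘⋯∘M_p): M ≅ I[1,1], I[1,4], I[4,6], I[5,6], I[7,7].
μ_θ-semistable layers: μ^(1)=19; μ^(2)=-67/4; μ^(3)=-47

((1, 0, 0, 0, 2, 2, 1); (1, 1, 1, 1, 0, 0, 0); (0, 0, 0, 1, 0, 0, 0))


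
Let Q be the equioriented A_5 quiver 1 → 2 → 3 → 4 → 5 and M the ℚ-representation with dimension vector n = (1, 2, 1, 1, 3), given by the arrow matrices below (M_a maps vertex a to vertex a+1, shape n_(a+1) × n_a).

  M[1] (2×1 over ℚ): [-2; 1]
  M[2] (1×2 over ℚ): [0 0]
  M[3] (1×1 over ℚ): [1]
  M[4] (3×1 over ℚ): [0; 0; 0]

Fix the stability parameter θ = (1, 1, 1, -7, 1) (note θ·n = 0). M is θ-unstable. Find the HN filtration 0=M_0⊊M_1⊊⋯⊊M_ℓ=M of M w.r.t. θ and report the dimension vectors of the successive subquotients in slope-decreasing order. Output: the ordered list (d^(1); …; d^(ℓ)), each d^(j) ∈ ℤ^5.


Via rank(M_{q-1}∘⋯∘M_p): M ≅ I[1,2], I[2,2], I[3,4], I[5,5]^3.
μ_θ-semistable layers: μ^(1)=1; μ^(2)=-3

((1, 2, 0, 0, 3); (0, 0, 1, 1, 0))


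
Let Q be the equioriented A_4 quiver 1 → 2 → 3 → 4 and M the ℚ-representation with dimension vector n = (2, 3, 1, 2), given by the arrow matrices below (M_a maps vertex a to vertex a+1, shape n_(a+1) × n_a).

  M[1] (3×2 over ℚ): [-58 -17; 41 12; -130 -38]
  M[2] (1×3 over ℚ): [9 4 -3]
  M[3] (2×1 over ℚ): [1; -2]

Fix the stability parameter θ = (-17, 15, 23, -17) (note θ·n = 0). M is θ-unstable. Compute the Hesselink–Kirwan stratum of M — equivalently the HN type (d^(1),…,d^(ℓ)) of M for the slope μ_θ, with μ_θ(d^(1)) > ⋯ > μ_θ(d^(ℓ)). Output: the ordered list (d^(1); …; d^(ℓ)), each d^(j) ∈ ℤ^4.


Via rank(M_{q-1}∘⋯∘M_p): M ≅ I[1,2], I[1,4], I[2,2], I[4,4].
μ_θ-semistable layers: μ^(1)=15; μ^(2)=7; μ^(3)=-17

((0, 2, 0, 0); (0, 1, 1, 1); (2, 0, 0, 1))


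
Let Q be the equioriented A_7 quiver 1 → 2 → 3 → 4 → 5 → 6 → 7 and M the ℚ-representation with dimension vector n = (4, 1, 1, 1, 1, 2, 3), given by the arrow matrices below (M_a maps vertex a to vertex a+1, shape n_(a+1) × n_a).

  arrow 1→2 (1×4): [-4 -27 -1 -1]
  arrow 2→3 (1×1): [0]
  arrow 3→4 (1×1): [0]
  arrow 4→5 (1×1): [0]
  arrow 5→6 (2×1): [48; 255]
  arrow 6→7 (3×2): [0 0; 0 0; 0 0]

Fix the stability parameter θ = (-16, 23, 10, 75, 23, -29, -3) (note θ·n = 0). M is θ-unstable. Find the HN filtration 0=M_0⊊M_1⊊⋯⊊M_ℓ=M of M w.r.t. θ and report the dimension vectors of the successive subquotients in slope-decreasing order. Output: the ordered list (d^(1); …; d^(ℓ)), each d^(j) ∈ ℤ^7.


Interval decomposition of M: I[1,1]^3, I[1,2], I[3,3], I[4,4], I[5,6], I[6,6], I[7,7]^3.
HN type (ℓ=6): μ^(1)=75; μ^(2)=23; μ^(3)=10; μ^(4)=-3; μ^(5)=-16; μ^(6)=-29

((0, 0, 0, 1, 0, 0, 0); (0, 1, 0, 0, 0, 0, 0); (0, 0, 1, 0, 0, 0, 0); (0, 0, 0, 0, 1, 1, 3); (4, 0, 0, 0, 0, 0, 0); (0, 0, 0, 0, 0, 1, 0))


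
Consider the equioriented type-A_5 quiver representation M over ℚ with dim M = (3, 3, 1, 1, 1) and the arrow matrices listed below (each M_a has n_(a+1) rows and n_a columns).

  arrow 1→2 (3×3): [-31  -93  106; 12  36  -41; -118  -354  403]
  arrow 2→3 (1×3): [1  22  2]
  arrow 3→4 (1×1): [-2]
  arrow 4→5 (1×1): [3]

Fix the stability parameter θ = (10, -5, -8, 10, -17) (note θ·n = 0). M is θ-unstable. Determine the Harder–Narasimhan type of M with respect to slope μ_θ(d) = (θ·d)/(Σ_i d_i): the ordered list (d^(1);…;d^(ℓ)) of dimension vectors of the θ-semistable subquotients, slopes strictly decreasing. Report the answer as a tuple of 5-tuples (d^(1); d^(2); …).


Barcode: M ≅ I[1,1], I[1,2], I[1,5], I[2,2]. HN layers by μ_θ (4 steps, strictly decreasing):
  μ^(1)=10; μ^(2)=5/2; μ^(3)=-2; μ^(4)=-5

((1, 0, 0, 0, 0); (1, 1, 0, 0, 0); (1, 1, 1, 1, 1); (0, 1, 0, 0, 0))


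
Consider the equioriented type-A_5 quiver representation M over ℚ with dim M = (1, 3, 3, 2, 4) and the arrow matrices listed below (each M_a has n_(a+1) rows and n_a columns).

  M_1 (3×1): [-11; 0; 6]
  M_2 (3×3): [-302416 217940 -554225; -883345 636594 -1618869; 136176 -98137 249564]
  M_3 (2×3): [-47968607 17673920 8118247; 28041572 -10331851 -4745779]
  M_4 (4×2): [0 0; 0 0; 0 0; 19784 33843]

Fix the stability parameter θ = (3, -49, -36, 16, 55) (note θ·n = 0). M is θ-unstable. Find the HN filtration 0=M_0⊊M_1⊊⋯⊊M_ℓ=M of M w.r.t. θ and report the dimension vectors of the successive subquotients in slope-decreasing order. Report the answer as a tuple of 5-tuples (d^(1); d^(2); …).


Barcode: M ≅ I[1,5], I[2,3], I[2,4], I[5,5]^3. HN layers by μ_θ (5 steps, strictly decreasing):
  μ^(1)=55; μ^(2)=16; μ^(3)=-82/3; μ^(4)=-36; μ^(5)=-49

((0, 0, 0, 0, 4); (0, 0, 0, 2, 0); (1, 1, 1, 0, 0); (0, 0, 2, 0, 0); (0, 2, 0, 0, 0))


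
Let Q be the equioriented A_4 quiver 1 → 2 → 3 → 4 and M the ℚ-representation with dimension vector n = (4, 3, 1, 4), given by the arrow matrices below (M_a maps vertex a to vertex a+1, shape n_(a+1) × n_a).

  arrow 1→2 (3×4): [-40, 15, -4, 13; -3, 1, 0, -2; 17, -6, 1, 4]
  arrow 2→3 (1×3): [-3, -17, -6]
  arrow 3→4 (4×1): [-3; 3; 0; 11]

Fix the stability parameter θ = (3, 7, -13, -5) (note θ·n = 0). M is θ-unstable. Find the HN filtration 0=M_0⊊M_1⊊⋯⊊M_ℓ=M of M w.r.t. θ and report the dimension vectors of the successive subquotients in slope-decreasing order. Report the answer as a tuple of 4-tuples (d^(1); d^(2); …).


Interval decomposition of M: I[1,1], I[1,2]^2, I[1,4], I[4,4]^3.
HN type (ℓ=4): μ^(1)=7; μ^(2)=3; μ^(3)=-2; μ^(4)=-5

((0, 2, 0, 0); (3, 0, 0, 0); (1, 1, 1, 1); (0, 0, 0, 3))


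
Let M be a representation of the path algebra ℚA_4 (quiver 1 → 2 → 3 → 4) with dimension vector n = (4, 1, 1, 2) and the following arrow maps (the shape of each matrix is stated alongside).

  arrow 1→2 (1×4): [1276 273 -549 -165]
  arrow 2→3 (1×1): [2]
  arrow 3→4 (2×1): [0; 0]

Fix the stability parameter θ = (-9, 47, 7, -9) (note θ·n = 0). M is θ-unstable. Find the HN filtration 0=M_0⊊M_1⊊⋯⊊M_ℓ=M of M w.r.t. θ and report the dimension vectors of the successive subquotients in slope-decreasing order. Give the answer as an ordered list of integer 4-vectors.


Interval decomposition of M: I[1,1]^3, I[1,3], I[4,4]^2.
HN type (ℓ=2): μ^(1)=27; μ^(2)=-9

((0, 1, 1, 0); (4, 0, 0, 2))


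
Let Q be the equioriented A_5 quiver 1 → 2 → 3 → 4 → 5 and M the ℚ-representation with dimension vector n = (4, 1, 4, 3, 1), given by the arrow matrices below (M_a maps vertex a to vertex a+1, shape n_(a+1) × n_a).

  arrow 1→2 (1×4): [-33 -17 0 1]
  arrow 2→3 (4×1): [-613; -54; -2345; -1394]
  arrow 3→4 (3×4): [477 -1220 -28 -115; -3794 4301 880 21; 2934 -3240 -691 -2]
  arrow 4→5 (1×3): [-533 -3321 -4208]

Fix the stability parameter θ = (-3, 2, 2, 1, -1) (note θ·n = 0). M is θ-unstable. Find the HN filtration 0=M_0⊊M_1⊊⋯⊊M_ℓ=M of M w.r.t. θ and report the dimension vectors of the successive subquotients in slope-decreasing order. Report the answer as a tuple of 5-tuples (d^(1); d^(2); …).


Via rank(M_{q-1}∘⋯∘M_p): M ≅ I[1,1]^3, I[1,5], I[3,3], I[3,4]^2.
μ_θ-semistable layers: μ^(1)=2; μ^(2)=3/2; μ^(3)=1; μ^(4)=-3

((0, 0, 1, 0, 0); (0, 0, 2, 2, 0); (0, 1, 1, 1, 1); (4, 0, 0, 0, 0))


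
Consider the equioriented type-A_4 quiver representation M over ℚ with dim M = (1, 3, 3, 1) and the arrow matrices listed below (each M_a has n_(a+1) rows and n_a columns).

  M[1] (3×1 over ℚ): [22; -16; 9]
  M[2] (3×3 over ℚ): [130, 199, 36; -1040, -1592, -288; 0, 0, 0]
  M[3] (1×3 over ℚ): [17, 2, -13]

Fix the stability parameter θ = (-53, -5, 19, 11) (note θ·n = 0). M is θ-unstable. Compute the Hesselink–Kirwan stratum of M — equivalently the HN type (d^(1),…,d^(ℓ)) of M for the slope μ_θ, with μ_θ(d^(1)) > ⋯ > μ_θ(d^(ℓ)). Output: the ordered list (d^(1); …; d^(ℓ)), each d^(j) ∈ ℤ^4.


Barcode: M ≅ I[1,2], I[2,2], I[2,4], I[3,3]^2. HN layers by μ_θ (4 steps, strictly decreasing):
  μ^(1)=19; μ^(2)=15; μ^(3)=-5; μ^(4)=-53

((0, 0, 2, 0); (0, 0, 1, 1); (0, 3, 0, 0); (1, 0, 0, 0))


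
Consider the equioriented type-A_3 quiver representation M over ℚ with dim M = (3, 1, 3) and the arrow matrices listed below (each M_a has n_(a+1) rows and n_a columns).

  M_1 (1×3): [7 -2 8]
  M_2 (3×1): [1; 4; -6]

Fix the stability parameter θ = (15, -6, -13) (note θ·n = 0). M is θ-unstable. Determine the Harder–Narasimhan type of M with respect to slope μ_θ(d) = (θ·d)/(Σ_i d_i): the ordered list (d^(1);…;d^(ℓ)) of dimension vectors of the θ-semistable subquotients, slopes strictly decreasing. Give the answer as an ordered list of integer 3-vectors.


Via rank(M_{q-1}∘⋯∘M_p): M ≅ I[1,1]^2, I[1,3], I[3,3]^2.
μ_θ-semistable layers: μ^(1)=15; μ^(2)=-4/3; μ^(3)=-13

((2, 0, 0); (1, 1, 1); (0, 0, 2))


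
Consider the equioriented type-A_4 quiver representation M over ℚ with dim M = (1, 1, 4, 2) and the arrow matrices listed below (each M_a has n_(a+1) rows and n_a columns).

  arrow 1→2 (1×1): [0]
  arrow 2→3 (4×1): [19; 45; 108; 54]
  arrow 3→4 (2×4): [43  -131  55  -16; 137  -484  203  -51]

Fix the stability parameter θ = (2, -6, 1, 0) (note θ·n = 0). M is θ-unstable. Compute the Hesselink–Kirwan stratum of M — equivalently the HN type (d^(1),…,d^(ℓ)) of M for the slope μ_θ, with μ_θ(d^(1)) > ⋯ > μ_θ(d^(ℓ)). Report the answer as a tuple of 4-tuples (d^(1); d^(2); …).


Barcode: M ≅ I[1,1], I[2,4], I[3,3]^2, I[3,4]. HN layers by μ_θ (4 steps, strictly decreasing):
  μ^(1)=2; μ^(2)=1; μ^(3)=1/2; μ^(4)=-6

((1, 0, 0, 0); (0, 0, 2, 0); (0, 0, 2, 2); (0, 1, 0, 0))


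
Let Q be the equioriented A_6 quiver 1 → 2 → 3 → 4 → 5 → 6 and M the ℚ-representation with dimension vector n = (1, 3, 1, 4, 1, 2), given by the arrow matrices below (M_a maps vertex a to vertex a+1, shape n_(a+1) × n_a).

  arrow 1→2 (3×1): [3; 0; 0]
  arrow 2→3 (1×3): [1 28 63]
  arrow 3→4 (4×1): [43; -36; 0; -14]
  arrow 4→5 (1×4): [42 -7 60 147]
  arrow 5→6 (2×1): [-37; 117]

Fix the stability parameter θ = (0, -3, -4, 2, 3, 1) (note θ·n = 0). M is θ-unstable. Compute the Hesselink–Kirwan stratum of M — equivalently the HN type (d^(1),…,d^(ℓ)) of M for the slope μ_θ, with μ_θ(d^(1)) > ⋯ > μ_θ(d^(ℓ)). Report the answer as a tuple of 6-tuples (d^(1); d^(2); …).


Interval decomposition of M: I[1,4], I[2,2]^2, I[4,4]^2, I[4,6], I[6,6].
HN type (ℓ=4): μ^(1)=2; μ^(2)=1; μ^(3)=-7/3; μ^(4)=-3

((0, 0, 0, 4, 1, 1); (0, 0, 0, 0, 0, 1); (1, 1, 1, 0, 0, 0); (0, 2, 0, 0, 0, 0))


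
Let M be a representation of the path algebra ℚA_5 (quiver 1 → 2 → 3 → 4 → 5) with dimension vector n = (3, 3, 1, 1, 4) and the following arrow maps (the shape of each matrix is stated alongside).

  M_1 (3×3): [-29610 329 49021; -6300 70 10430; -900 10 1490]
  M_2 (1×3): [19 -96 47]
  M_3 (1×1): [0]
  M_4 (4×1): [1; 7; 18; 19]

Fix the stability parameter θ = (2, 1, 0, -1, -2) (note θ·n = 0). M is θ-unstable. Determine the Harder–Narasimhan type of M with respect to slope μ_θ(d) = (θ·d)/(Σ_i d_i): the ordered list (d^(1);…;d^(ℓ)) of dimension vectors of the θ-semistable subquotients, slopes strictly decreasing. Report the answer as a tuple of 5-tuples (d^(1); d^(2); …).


Barcode: M ≅ I[1,1]^2, I[1,3], I[2,2]^2, I[4,5], I[5,5]^3. HN layers by μ_θ (4 steps, strictly decreasing):
  μ^(1)=2; μ^(2)=1; μ^(3)=-3/2; μ^(4)=-2

((2, 0, 0, 0, 0); (1, 3, 1, 0, 0); (0, 0, 0, 1, 1); (0, 0, 0, 0, 3))


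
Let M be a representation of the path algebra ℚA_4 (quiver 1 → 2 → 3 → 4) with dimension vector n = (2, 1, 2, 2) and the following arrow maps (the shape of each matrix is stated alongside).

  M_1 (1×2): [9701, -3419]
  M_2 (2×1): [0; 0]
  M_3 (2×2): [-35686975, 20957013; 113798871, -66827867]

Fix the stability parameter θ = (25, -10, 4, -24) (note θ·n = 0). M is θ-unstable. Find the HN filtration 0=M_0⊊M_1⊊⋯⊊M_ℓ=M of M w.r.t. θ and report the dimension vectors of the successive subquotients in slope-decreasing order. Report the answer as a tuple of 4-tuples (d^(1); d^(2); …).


Barcode: M ≅ I[1,1], I[1,2], I[3,4]^2. HN layers by μ_θ (3 steps, strictly decreasing):
  μ^(1)=25; μ^(2)=15/2; μ^(3)=-10

((1, 0, 0, 0); (1, 1, 0, 0); (0, 0, 2, 2))


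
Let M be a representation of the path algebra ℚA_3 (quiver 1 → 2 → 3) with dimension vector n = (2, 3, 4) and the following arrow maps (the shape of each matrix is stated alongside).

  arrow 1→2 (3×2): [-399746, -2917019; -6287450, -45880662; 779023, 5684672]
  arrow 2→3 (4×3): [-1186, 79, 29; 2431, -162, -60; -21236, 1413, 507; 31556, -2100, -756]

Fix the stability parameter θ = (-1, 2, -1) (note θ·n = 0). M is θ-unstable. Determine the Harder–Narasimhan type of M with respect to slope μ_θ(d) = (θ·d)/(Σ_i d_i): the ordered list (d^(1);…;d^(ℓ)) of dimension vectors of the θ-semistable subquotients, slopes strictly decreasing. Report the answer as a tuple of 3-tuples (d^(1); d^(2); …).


Interval decomposition of M: I[1,3]^2, I[2,2], I[3,3]^2.
HN type (ℓ=3): μ^(1)=2; μ^(2)=1/2; μ^(3)=-1

((0, 1, 0); (0, 2, 2); (2, 0, 2))


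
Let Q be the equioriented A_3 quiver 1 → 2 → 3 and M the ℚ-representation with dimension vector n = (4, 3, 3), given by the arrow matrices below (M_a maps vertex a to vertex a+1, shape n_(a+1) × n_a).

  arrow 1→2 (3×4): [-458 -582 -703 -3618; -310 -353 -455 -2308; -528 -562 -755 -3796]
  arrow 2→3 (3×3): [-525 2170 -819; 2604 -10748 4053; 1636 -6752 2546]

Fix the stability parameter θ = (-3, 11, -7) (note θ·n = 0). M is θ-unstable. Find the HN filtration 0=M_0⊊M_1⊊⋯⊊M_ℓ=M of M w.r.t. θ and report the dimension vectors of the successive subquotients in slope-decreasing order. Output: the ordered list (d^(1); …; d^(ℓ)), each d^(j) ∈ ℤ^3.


Barcode: M ≅ I[1,1], I[1,2], I[1,3]^2, I[3,3]. HN layers by μ_θ (4 steps, strictly decreasing):
  μ^(1)=11; μ^(2)=2; μ^(3)=-3; μ^(4)=-7

((0, 1, 0); (0, 2, 2); (4, 0, 0); (0, 0, 1))


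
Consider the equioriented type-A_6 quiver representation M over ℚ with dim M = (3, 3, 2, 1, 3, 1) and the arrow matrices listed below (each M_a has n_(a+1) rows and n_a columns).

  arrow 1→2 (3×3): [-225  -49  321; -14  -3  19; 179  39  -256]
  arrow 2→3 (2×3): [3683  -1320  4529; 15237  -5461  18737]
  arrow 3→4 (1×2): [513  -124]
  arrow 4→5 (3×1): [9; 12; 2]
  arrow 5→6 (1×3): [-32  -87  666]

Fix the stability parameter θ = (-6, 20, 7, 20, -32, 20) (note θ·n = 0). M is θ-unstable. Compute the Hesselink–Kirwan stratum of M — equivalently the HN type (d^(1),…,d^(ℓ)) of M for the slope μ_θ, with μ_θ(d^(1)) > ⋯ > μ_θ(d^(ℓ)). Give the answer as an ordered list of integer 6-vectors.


Via rank(M_{q-1}∘⋯∘M_p): M ≅ I[1,2], I[1,3], I[1,5], I[5,5], I[5,6].
μ_θ-semistable layers: μ^(1)=20; μ^(2)=27/2; μ^(3)=15/4; μ^(4)=-6; μ^(5)=-32

((0, 1, 0, 0, 0, 1); (0, 1, 1, 0, 0, 0); (0, 1, 1, 1, 1, 0); (3, 0, 0, 0, 0, 0); (0, 0, 0, 0, 2, 0))


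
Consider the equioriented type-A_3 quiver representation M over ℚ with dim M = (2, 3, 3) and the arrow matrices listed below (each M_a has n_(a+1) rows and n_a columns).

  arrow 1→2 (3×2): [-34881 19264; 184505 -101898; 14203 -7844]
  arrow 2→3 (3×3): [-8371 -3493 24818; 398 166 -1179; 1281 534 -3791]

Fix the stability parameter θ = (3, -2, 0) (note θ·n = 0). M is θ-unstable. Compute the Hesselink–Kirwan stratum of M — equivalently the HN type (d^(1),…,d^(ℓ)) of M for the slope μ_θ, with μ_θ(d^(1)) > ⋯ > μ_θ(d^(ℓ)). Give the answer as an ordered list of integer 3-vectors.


Interval decomposition of M: I[1,3]^2, I[2,3].
HN type (ℓ=3): μ^(1)=1/3; μ^(2)=0; μ^(3)=-2

((2, 2, 2); (0, 0, 1); (0, 1, 0))


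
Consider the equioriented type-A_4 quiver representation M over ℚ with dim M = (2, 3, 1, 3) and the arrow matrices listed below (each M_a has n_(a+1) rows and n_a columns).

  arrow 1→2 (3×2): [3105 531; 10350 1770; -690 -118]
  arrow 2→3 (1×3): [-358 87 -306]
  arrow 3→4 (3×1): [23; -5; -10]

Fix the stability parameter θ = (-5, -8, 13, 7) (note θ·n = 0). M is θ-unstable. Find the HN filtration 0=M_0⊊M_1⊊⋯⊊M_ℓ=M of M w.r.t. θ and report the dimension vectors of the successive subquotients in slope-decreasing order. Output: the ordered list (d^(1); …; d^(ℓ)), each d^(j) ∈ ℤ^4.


Interval decomposition of M: I[1,1], I[1,2], I[2,2], I[2,4], I[4,4]^2.
HN type (ℓ=5): μ^(1)=10; μ^(2)=7; μ^(3)=-5; μ^(4)=-13/2; μ^(5)=-8

((0, 0, 1, 1); (0, 0, 0, 2); (1, 0, 0, 0); (1, 1, 0, 0); (0, 2, 0, 0))


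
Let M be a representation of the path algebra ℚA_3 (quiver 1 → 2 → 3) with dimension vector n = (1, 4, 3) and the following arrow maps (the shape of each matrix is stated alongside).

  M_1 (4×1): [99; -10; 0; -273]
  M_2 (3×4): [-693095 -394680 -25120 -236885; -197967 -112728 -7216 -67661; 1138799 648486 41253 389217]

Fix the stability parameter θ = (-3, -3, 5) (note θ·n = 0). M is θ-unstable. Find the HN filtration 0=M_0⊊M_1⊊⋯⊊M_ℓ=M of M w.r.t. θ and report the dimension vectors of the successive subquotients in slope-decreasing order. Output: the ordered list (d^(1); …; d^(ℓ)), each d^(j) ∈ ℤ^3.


Barcode: M ≅ I[1,2], I[2,2], I[2,3]^2, I[3,3]. HN layers by μ_θ (2 steps, strictly decreasing):
  μ^(1)=5; μ^(2)=-3

((0, 0, 3); (1, 4, 0))


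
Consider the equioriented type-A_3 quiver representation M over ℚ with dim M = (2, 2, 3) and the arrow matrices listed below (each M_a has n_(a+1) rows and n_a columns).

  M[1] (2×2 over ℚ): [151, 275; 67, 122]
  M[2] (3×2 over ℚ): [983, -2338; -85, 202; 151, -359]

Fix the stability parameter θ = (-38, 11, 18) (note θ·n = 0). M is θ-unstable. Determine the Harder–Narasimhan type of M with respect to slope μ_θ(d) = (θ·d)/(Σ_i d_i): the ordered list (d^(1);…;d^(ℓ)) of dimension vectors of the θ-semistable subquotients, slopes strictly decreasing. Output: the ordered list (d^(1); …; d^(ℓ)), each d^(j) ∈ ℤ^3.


Barcode: M ≅ I[1,3]^2, I[3,3]. HN layers by μ_θ (3 steps, strictly decreasing):
  μ^(1)=18; μ^(2)=11; μ^(3)=-38

((0, 0, 3); (0, 2, 0); (2, 0, 0))


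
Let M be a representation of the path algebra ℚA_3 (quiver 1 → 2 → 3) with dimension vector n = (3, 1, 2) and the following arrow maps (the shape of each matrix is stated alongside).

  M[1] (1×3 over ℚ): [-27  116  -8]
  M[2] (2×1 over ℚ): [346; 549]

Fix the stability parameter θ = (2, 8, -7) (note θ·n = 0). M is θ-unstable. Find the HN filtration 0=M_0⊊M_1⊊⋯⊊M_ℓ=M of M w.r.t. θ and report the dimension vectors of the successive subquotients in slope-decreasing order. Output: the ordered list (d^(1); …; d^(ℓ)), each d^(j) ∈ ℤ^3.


Via rank(M_{q-1}∘⋯∘M_p): M ≅ I[1,1]^2, I[1,3], I[3,3].
μ_θ-semistable layers: μ^(1)=2; μ^(2)=1; μ^(3)=-7

((2, 0, 0); (1, 1, 1); (0, 0, 1))


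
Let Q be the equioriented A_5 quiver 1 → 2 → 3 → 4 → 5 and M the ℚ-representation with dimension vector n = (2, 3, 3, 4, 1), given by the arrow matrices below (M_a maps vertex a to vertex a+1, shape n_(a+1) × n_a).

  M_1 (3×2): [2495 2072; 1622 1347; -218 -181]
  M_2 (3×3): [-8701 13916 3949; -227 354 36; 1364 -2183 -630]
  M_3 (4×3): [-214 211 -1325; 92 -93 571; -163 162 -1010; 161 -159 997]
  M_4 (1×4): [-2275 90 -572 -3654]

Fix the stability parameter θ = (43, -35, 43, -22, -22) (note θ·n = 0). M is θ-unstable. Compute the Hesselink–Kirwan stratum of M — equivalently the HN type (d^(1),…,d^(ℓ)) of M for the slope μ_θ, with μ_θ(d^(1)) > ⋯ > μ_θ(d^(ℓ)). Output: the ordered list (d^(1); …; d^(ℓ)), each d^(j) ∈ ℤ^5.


Interval decomposition of M: I[1,4], I[1,5], I[2,3], I[4,4]^2.
HN type (ℓ=6): μ^(1)=43; μ^(2)=21/2; μ^(3)=4; μ^(4)=7/5; μ^(5)=-22; μ^(6)=-35

((0, 0, 1, 0, 0); (0, 0, 1, 1, 0); (1, 1, 0, 0, 0); (1, 1, 1, 1, 1); (0, 0, 0, 2, 0); (0, 1, 0, 0, 0))


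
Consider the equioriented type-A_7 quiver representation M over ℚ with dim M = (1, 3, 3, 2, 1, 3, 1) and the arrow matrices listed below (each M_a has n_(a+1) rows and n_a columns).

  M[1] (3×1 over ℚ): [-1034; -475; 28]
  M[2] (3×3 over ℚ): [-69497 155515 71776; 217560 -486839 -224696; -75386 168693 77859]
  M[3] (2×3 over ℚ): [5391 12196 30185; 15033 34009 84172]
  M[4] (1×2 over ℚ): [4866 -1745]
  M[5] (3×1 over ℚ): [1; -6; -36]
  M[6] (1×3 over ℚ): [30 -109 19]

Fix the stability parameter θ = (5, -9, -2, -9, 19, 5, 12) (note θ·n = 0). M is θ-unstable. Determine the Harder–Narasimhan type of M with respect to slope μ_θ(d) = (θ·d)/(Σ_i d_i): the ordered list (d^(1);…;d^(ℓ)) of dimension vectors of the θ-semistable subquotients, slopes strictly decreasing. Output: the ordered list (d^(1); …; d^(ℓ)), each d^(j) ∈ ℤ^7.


Via rank(M_{q-1}∘⋯∘M_p): M ≅ I[1,6], I[2,3], I[2,4], I[6,6], I[6,7].
μ_θ-semistable layers: μ^(1)=12; μ^(2)=5; μ^(3)=-2; μ^(4)=-15/4; μ^(5)=-11/2; μ^(6)=-9

((0, 0, 0, 0, 1, 1, 1); (0, 0, 0, 0, 0, 2, 0); (0, 0, 1, 0, 0, 0, 0); (1, 1, 1, 1, 0, 0, 0); (0, 0, 1, 1, 0, 0, 0); (0, 2, 0, 0, 0, 0, 0))


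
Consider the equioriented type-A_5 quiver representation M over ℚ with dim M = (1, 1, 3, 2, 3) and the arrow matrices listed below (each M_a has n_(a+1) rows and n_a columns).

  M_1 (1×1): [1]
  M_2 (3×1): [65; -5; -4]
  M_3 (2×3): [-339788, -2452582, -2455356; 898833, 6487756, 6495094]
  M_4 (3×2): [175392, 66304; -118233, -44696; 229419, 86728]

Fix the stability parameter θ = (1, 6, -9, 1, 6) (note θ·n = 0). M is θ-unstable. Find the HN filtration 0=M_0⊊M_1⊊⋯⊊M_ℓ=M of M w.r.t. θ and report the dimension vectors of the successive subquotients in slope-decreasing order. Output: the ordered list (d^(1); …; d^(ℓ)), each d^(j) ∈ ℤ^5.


Via rank(M_{q-1}∘⋯∘M_p): M ≅ I[1,5], I[3,3], I[3,4], I[5,5]^2.
μ_θ-semistable layers: μ^(1)=6; μ^(2)=1; μ^(3)=-2/3; μ^(4)=-9

((0, 0, 0, 0, 3); (0, 0, 0, 2, 0); (1, 1, 1, 0, 0); (0, 0, 2, 0, 0))


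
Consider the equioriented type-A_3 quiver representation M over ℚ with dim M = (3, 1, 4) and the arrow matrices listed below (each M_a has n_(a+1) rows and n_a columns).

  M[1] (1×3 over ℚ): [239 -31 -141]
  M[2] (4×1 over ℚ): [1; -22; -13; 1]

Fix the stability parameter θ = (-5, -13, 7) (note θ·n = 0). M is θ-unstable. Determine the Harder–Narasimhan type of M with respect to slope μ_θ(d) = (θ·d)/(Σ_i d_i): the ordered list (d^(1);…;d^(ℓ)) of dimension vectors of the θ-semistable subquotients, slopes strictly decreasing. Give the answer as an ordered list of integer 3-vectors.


Interval decomposition of M: I[1,1]^2, I[1,3], I[3,3]^3.
HN type (ℓ=3): μ^(1)=7; μ^(2)=-5; μ^(3)=-9

((0, 0, 4); (2, 0, 0); (1, 1, 0))


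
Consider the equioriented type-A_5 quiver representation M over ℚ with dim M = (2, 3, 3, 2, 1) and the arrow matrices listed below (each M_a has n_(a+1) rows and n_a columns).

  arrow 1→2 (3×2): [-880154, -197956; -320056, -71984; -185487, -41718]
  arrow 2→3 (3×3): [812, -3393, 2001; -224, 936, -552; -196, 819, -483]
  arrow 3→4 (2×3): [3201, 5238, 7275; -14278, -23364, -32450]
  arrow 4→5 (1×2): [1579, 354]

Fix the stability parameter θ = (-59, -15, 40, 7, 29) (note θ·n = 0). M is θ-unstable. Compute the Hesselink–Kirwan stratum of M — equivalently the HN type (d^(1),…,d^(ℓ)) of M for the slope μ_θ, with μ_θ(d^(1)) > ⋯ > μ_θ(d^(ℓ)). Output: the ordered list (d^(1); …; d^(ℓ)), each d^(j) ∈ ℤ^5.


Barcode: M ≅ I[1,1], I[1,3], I[2,2]^2, I[3,3], I[3,5], I[4,4]. HN layers by μ_θ (6 steps, strictly decreasing):
  μ^(1)=40; μ^(2)=29; μ^(3)=47/2; μ^(4)=7; μ^(5)=-15; μ^(6)=-59

((0, 0, 2, 0, 0); (0, 0, 0, 0, 1); (0, 0, 1, 1, 0); (0, 0, 0, 1, 0); (0, 3, 0, 0, 0); (2, 0, 0, 0, 0))


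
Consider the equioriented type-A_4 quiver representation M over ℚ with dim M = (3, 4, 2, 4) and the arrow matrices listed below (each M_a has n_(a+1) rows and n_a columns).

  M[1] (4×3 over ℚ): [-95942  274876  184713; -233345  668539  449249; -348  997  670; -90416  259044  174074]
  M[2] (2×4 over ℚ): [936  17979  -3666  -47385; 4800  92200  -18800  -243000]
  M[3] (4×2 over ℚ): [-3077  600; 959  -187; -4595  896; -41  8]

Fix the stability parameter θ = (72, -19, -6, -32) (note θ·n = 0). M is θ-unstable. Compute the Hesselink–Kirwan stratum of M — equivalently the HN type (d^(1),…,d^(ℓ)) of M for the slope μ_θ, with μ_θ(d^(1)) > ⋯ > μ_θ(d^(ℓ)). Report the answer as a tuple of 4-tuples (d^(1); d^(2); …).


Barcode: M ≅ I[1,2]^2, I[1,4], I[2,2], I[3,4], I[4,4]^2. HN layers by μ_θ (4 steps, strictly decreasing):
  μ^(1)=53/2; μ^(2)=15/4; μ^(3)=-19; μ^(4)=-32

((2, 2, 0, 0); (1, 1, 1, 1); (0, 1, 1, 1); (0, 0, 0, 2))


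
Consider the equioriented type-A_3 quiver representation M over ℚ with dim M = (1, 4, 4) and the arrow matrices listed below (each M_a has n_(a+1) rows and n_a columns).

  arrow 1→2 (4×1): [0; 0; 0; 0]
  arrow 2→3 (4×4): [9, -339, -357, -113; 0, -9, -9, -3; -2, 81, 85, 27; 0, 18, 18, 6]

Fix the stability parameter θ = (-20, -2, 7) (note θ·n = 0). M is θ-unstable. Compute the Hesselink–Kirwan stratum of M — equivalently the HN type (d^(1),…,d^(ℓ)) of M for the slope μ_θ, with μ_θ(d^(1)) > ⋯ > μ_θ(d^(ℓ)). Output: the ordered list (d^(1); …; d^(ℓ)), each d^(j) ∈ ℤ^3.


Barcode: M ≅ I[1,1], I[2,2]^2, I[2,3]^2, I[3,3]^2. HN layers by μ_θ (3 steps, strictly decreasing):
  μ^(1)=7; μ^(2)=-2; μ^(3)=-20

((0, 0, 4); (0, 4, 0); (1, 0, 0))
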